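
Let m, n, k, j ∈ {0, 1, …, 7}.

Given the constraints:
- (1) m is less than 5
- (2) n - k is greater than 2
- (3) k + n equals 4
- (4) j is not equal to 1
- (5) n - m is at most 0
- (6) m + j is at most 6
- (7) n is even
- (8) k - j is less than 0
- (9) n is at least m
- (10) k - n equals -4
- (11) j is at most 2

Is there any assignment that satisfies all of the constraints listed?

Take m = 4, n = 4, k = 0, j = 2. Then constraint 2: n - k = 4; constraint 3: k + n = 4; constraint 5: n - m = 0, and every other listed constraint is also met.

Satisfiable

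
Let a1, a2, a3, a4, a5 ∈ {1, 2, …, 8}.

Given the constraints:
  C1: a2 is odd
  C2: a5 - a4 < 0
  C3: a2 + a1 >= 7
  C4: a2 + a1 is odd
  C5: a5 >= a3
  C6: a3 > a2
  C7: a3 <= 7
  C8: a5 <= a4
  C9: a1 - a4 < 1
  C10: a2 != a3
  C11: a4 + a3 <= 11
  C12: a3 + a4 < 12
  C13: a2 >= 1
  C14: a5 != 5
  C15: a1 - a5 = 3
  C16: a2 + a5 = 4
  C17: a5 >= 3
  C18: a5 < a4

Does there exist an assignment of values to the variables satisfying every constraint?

Satisfiable

Take a1 = 6, a2 = 1, a3 = 3, a4 = 6, a5 = 3. Then constraint 2: a5 - a4 = -3; constraint 3: a2 + a1 = 7, and every other listed constraint is also met.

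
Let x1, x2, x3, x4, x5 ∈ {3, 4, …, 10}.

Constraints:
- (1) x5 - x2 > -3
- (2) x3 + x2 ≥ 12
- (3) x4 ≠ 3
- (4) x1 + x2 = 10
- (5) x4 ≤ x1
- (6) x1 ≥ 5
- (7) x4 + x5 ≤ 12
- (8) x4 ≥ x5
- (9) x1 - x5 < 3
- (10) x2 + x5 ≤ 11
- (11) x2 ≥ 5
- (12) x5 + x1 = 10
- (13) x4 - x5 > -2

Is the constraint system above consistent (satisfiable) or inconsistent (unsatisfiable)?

Take x1 = 5, x2 = 5, x3 = 9, x4 = 5, x5 = 5. Then constraint 1: x5 - x2 = 0; constraint 2: x3 + x2 = 14, and every other listed constraint is also met.

Satisfiable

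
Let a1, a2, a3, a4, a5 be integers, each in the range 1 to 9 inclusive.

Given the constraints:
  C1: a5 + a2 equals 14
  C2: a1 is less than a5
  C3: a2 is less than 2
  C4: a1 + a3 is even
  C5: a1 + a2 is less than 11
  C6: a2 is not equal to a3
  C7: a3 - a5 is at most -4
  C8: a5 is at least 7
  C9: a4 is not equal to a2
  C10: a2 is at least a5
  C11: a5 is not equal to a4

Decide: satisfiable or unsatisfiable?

Unsatisfiable

From constraints 8 and 10: a2 ≥ a5 and a5 ≥ 7, so a2 ≥ 7. From constraint 3: a2 ≤ 1. But 1 < 7, so no value of a2 works.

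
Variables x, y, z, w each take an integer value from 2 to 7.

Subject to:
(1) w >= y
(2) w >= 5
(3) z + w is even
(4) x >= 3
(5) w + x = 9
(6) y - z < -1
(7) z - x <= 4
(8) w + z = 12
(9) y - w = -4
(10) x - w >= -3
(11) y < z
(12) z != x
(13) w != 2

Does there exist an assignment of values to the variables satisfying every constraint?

Take x = 3, y = 2, z = 6, w = 6. Then constraint 5: w + x = 9; constraint 6: y - z = -4, and every other listed constraint is also met.

Satisfiable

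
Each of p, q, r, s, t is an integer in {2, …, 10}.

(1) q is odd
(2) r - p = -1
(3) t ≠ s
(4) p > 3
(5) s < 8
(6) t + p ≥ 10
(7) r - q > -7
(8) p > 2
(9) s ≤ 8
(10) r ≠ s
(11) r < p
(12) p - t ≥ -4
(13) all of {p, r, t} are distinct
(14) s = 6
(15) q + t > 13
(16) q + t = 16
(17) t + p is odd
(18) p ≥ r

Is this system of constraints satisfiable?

Satisfiable

Take p = 6, q = 9, r = 5, s = 6, t = 7. Then constraint 2: r - p = -1; constraint 6: t + p = 13, and every other listed constraint is also met.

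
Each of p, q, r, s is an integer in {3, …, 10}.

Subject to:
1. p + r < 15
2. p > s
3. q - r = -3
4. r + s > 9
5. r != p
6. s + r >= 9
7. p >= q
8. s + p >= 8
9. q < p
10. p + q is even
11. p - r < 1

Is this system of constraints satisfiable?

Try p = 6, q = 4, r = 7, s = 4.
Check constraint 1: p + r = 13; constraint 3: q - r = -3; constraint 4: r + s = 11. The remaining constraints are straightforward to verify.

Satisfiable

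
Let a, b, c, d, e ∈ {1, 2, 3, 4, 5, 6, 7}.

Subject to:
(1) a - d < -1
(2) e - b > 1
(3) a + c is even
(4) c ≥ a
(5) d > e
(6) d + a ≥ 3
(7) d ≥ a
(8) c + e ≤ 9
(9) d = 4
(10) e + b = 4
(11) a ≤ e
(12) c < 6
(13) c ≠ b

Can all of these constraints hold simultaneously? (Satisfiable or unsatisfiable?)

Try a = 1, b = 1, c = 5, d = 4, e = 3.
Check constraint 1: a - d = -3; constraint 2: e - b = 2. The remaining constraints are straightforward to verify.

Satisfiable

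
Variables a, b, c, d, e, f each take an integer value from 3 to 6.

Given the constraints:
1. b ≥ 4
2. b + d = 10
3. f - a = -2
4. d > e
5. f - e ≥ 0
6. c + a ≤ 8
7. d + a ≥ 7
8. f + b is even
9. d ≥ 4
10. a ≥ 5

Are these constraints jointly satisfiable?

The assignment a = 5, b = 5, c = 3, d = 5, e = 3, f = 3 works:
  constraint 2 holds since b + d = 10.
  constraint 3 holds since f - a = -2.
  constraint 5 holds since f - e = 0.
The rest check out directly.

Satisfiable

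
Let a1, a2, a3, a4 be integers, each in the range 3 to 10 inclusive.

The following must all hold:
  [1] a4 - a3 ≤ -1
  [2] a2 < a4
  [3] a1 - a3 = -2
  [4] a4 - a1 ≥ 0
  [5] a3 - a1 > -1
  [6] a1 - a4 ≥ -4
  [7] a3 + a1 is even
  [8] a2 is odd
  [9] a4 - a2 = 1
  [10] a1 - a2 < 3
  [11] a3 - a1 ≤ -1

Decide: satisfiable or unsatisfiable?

Unsatisfiable

Constraints 1, 4, and 11 give a1 − a3 ≥ 1, a3 − a4 ≥ 1, a4 − a1 ≥ 0.
Adding all 3 inequalities: the left sides telescope to 0, and the right sides sum to 1 + 1 + 0 = 2. So 0 ≥ 2, which is false.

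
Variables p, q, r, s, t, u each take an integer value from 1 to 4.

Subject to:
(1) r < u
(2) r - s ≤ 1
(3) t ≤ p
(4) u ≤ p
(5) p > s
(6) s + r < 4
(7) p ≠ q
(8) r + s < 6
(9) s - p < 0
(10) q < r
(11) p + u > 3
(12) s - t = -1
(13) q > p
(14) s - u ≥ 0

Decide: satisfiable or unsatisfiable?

Unsatisfiable

Constraints 1, 5, 10, 13, and 14 give r < u, u ≤ s, s < p, p < q, q < r. Chaining: r < u ≤ s < p < q < r, which forces r < r — impossible.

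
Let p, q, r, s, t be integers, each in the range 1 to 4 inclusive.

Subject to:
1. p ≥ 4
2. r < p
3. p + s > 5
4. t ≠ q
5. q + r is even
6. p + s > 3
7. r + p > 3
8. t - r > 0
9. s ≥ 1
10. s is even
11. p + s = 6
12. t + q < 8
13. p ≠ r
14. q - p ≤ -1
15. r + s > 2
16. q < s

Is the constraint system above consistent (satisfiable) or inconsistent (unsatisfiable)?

Satisfiable

Take p = 4, q = 1, r = 1, s = 2, t = 4. Then constraint 3: p + s = 6; constraint 6: p + s = 6; constraint 7: r + p = 5, and every other listed constraint is also met.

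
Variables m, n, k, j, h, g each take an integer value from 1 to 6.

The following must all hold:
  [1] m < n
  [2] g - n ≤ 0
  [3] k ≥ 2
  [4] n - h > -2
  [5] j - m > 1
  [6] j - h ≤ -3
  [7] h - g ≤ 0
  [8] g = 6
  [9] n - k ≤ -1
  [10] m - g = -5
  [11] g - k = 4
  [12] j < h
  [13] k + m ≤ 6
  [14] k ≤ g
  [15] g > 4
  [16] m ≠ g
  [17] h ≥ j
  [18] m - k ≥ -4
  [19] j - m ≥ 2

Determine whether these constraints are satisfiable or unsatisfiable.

Constraints 2, 6, 7, 9, 18, and 19 give g − h ≥ 0, h − j ≥ 3, j − m ≥ 2, m − k ≥ -4, k − n ≥ 1, n − g ≥ 0.
Adding all 6 inequalities: the left sides telescope to 0, and the right sides sum to 0 + 3 + 2 + (-4) + 1 + 0 = 2. So 0 ≥ 2, which is false.

Unsatisfiable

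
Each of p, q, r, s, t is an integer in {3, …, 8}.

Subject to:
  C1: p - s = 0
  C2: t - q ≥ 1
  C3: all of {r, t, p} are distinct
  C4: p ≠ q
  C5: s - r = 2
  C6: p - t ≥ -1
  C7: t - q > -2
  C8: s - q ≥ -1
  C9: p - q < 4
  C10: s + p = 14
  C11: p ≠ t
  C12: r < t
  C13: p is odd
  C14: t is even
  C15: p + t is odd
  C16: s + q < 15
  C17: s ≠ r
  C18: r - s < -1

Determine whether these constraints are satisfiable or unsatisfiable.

One satisfying assignment is p = 7, q = 5, r = 5, s = 7, t = 6.
For the less obvious constraints — constraint 1: p - s = 0; constraint 2: t - q = 1 — and the others hold by inspection.

Satisfiable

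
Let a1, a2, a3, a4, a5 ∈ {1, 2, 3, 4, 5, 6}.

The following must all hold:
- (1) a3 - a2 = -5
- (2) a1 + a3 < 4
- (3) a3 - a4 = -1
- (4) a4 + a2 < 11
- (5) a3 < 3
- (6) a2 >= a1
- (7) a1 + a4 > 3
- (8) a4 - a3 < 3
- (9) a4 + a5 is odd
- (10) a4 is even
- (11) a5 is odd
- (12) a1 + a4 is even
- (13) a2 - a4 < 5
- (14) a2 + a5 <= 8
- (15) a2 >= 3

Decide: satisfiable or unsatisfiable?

Satisfiable

Setting (a1, a2, a3, a4, a5) = (2, 6, 1, 2, 1) satisfies everything: constraint 1: a3 - a2 = -5; constraint 2: a1 + a3 = 3, and the others follow.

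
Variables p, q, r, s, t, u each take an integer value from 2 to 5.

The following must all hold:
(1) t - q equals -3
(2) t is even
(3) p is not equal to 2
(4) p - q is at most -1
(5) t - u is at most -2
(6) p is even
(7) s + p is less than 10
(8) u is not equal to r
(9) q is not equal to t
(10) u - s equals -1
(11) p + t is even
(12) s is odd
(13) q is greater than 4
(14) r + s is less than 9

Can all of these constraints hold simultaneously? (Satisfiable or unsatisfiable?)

One satisfying assignment is p = 4, q = 5, r = 3, s = 5, t = 2, u = 4.
For the less obvious constraints — constraint 1: t - q = -3; constraint 4: p - q = -1 — and the others hold by inspection.

Satisfiable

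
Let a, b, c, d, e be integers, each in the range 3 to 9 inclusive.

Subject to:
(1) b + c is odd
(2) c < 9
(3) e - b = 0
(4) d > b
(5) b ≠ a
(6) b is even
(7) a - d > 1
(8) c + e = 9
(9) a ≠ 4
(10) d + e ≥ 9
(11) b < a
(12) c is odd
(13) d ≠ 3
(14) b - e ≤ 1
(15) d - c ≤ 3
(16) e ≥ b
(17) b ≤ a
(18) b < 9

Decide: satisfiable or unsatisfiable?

Try a = 9, b = 4, c = 5, d = 5, e = 4.
Check constraint 3: e - b = 0; constraint 7: a - d = 4; constraint 8: c + e = 9. The remaining constraints are straightforward to verify.

Satisfiable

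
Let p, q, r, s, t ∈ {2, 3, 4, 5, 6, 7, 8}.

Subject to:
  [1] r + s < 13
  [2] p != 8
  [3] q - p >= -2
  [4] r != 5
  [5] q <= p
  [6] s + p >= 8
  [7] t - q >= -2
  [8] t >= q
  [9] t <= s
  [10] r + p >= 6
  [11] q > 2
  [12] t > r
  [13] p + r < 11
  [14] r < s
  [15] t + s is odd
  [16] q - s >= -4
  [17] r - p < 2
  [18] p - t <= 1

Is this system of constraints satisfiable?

The assignment p = 4, q = 4, r = 4, s = 6, t = 5 works:
  constraint 1 holds since r + s = 10.
  constraint 3 holds since q - p = 0.
The rest check out directly.

Satisfiable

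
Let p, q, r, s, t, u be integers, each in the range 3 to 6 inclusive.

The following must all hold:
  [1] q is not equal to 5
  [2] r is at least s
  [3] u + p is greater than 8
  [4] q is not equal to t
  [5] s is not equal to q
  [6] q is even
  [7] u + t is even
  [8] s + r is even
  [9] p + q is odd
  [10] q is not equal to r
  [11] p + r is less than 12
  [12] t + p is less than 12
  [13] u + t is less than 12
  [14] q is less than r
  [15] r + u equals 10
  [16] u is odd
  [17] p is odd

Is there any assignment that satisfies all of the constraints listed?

Satisfiable

Try p = 5, q = 4, r = 5, s = 5, t = 5, u = 5.
Check constraint 3: u + p = 10; constraint 11: p + r = 10; constraint 12: t + p = 10. The remaining constraints are straightforward to verify.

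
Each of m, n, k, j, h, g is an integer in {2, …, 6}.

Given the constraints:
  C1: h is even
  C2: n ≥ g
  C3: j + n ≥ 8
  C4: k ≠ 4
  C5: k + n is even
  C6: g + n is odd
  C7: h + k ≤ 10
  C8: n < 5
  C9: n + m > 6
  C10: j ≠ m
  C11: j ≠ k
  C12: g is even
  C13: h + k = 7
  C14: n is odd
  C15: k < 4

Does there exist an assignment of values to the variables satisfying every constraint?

Satisfiable

One satisfying assignment is m = 4, n = 3, k = 3, j = 6, h = 4, g = 2.
For the less obvious constraints — constraint 3: j + n = 9; constraint 7: h + k = 7 — and the others hold by inspection.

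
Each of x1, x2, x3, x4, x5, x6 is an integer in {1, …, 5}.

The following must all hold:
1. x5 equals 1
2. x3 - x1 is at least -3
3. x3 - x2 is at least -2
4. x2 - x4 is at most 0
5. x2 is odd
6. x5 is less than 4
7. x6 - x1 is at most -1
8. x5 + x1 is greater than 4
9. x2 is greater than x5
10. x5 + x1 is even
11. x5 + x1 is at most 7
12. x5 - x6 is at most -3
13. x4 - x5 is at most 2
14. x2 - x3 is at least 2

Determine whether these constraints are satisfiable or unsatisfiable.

Unsatisfiable

Constraints 2, 4, 7, 12, 13, and 14 give x1 − x6 ≥ 1, x6 − x5 ≥ 3, x5 − x4 ≥ -2, x4 − x2 ≥ 0, x2 − x3 ≥ 2, x3 − x1 ≥ -3.
Adding all 6 inequalities: the left sides telescope to 0, and the right sides sum to 1 + 3 + (-2) + 0 + 2 + (-3) = 1. So 0 ≥ 1, which is false.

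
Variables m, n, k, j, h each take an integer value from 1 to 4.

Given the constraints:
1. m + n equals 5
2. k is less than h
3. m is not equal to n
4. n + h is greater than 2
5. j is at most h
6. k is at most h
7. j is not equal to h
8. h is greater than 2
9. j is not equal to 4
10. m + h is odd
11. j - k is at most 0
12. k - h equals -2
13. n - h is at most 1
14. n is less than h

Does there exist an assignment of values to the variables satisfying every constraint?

Satisfiable

One satisfying assignment is m = 4, n = 1, k = 1, j = 1, h = 3.
For the less obvious constraints — constraint 1: m + n = 5; constraint 4: n + h = 4; constraint 11: j - k = 0 — and the others hold by inspection.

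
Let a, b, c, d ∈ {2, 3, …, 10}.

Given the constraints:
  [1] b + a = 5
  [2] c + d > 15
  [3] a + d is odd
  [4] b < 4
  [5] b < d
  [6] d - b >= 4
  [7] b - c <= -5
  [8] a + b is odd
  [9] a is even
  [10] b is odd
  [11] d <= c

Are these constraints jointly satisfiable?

Satisfiable

The assignment a = 2, b = 3, c = 9, d = 9 works:
  constraint 1 holds since b + a = 5.
  constraint 2 holds since c + d = 18.
The rest check out directly.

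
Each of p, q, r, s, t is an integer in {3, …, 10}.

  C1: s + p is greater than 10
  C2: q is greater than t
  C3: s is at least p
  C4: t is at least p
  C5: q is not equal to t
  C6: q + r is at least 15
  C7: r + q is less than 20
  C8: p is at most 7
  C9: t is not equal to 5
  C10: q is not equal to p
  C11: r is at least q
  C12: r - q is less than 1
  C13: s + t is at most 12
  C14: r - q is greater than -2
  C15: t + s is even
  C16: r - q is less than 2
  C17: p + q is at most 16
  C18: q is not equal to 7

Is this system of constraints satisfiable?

One satisfying assignment is p = 5, q = 9, r = 9, s = 6, t = 6.
For the less obvious constraints — constraint 1: s + p = 11; constraint 6: q + r = 18 — and the others hold by inspection.

Satisfiable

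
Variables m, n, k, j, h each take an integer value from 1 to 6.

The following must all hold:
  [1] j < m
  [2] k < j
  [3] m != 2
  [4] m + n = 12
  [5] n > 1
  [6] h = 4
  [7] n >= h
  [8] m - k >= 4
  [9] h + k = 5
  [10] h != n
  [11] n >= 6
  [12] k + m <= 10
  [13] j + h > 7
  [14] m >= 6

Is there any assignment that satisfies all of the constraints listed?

Satisfiable

Try m = 6, n = 6, k = 1, j = 4, h = 4.
Check constraint 4: m + n = 12; constraint 8: m - k = 5; constraint 9: h + k = 5. The remaining constraints are straightforward to verify.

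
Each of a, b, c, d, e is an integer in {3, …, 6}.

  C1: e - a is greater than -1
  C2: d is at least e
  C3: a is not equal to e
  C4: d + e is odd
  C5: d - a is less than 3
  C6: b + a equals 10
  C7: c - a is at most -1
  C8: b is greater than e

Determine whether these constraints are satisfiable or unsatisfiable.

Try a = 4, b = 6, c = 3, d = 6, e = 5.
Check constraint 1: e - a = 1; constraint 5: d - a = 2. The remaining constraints are straightforward to verify.

Satisfiable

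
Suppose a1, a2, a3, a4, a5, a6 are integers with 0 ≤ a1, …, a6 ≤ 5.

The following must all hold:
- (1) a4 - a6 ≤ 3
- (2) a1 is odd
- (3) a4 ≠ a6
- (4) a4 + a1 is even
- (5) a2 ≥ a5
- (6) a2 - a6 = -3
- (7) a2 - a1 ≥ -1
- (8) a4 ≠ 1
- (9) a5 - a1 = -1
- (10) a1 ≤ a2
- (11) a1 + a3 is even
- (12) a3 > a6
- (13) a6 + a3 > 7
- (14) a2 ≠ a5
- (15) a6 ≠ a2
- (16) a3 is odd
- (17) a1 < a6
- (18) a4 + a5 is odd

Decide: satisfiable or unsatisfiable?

Satisfiable

One satisfying assignment is a1 = 1, a2 = 1, a3 = 5, a4 = 5, a5 = 0, a6 = 4.
For the less obvious constraints — constraint 1: a4 - a6 = 1; constraint 6: a2 - a6 = -3 — and the others hold by inspection.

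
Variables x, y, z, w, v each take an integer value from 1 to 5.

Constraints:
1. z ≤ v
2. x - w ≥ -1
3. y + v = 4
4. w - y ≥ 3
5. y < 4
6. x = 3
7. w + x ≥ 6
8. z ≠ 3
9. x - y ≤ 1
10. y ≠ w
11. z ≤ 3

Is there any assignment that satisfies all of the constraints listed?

Constraints 2, 4, and 9 give y − x ≥ -1, x − w ≥ -1, w − y ≥ 3.
Adding all 3 inequalities: the left sides telescope to 0, and the right sides sum to (-1) + (-1) + 3 = 1. So 0 ≥ 1, which is false.

Unsatisfiable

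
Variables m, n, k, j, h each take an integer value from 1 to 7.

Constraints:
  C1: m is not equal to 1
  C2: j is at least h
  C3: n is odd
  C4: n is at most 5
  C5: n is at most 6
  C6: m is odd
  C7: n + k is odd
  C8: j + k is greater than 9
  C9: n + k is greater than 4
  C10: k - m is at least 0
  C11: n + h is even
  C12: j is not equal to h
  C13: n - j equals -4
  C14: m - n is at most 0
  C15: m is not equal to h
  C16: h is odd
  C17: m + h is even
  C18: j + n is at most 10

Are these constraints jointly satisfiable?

Take m = 3, n = 3, k = 4, j = 7, h = 1. Then constraint 8: j + k = 11; constraint 9: n + k = 7; constraint 10: k - m = 1, and every other listed constraint is also met.

Satisfiable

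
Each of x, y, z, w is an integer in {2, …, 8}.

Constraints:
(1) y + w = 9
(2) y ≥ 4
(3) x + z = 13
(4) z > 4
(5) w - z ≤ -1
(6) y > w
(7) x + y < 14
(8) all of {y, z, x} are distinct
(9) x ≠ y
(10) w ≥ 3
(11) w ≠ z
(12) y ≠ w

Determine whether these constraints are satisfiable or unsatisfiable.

Setting (x, y, z, w) = (7, 5, 6, 4) satisfies everything: constraint 1: y + w = 9; constraint 3: x + z = 13, and the others follow.

Satisfiable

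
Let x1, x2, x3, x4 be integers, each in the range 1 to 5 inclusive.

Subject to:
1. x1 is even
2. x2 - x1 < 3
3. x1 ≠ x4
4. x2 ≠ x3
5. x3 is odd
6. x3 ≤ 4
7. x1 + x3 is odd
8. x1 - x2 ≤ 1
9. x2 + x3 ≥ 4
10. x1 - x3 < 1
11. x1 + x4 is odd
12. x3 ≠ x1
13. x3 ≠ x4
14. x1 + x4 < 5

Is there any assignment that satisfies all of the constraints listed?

Satisfiable

Take x1 = 2, x2 = 2, x3 = 3, x4 = 1. Then constraint 2: x2 - x1 = 0; constraint 8: x1 - x2 = 0, and every other listed constraint is also met.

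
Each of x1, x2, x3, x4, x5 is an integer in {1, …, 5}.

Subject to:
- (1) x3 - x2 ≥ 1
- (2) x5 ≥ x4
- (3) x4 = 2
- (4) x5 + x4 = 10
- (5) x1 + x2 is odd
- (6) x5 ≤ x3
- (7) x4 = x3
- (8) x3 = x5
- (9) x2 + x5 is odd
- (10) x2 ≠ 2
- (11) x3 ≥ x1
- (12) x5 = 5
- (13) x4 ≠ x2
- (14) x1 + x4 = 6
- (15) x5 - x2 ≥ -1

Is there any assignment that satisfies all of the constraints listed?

Unsatisfiable

Constraint 3 fixes x4 = 2 and constraint 12 fixes x5 = 5. Constraints 7 and 8 give x4 = x3 = x5, so x4 = x5. But 2 ≠ 5 — contradiction.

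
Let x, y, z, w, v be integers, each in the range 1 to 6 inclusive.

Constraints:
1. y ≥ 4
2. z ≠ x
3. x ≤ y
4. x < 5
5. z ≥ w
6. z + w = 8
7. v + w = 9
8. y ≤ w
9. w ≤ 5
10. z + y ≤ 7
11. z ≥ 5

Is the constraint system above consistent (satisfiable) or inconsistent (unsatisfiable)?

Unsatisfiable

From constraint 11: z ≥ 5. From constraints 1 and 8: w ≥ y ≥ 4. Hence z + w ≥ 9. But constraint 6 requires z + w = 8, and 8 < 9. Contradiction.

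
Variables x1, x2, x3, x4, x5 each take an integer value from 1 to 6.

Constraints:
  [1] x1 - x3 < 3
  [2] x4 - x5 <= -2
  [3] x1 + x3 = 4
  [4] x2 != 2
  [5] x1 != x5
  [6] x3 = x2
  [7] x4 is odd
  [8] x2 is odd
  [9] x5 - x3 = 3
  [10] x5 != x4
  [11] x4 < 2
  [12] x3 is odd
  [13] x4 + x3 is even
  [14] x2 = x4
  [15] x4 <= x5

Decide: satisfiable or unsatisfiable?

Satisfiable

Take x1 = 3, x2 = 1, x3 = 1, x4 = 1, x5 = 4. Then constraint 1: x1 - x3 = 2; constraint 2: x4 - x5 = -3; constraint 3: x1 + x3 = 4, and every other listed constraint is also met.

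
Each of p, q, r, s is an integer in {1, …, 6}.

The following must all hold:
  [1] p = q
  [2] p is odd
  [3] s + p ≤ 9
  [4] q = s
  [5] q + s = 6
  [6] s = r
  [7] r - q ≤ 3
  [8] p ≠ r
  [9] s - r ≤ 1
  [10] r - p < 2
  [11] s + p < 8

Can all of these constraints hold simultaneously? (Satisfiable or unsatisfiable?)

From constraints 1, 4, and 6, p = q = s = r, so p = r. But constraint 8 says p ≠ r. Contradiction.

Unsatisfiable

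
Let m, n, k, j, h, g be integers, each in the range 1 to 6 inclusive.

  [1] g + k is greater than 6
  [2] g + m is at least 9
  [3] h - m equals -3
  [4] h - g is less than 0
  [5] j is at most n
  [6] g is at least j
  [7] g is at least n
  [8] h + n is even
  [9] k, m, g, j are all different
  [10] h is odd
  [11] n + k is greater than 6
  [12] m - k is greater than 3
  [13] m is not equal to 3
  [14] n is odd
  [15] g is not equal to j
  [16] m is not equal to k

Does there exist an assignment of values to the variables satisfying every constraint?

Satisfiable

Setting (m, n, k, j, h, g) = (6, 5, 2, 3, 3, 5) satisfies everything: constraint 1: g + k = 7; constraint 2: g + m = 11, and the others follow.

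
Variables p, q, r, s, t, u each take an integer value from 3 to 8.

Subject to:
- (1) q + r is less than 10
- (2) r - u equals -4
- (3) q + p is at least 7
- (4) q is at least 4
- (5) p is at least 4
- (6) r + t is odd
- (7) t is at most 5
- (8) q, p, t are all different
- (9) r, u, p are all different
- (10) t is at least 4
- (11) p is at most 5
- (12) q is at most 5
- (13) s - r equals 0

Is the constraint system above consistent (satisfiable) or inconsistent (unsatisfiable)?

Constraints 4, 5, 7, 10, 11, and 12 confine each of q, p, t to the 2 values {4, 5}.
Constraint 8 requires all 3 of them to be distinct, but only 2 values are available — impossible by the pigeonhole principle.

Unsatisfiable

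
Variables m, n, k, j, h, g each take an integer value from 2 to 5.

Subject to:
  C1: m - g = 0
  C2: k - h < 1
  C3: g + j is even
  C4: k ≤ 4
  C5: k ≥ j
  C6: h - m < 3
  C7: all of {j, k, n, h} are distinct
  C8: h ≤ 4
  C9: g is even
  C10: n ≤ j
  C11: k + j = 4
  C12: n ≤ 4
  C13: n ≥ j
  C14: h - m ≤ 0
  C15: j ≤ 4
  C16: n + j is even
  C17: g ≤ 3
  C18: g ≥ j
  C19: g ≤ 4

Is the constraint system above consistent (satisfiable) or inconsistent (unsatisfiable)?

Constraints 4, 8, 12, and 15 confine each of j, k, n, h to the 3 values {2, …, 4} (the domain already gives each ≥ 2).
Constraint 7 requires all 4 of them to be distinct, but only 3 values are available — impossible by the pigeonhole principle.

Unsatisfiable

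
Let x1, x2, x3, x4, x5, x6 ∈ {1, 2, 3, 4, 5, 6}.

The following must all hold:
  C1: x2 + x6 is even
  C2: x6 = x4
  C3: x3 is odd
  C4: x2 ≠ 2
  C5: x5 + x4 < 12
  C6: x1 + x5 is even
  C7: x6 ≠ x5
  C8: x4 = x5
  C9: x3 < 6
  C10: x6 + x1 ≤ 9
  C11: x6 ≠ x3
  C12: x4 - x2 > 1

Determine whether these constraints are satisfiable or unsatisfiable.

Unsatisfiable

From constraints 2 and 8, x6 = x4 = x5, so x6 = x5. But constraint 7 says x6 ≠ x5. Contradiction.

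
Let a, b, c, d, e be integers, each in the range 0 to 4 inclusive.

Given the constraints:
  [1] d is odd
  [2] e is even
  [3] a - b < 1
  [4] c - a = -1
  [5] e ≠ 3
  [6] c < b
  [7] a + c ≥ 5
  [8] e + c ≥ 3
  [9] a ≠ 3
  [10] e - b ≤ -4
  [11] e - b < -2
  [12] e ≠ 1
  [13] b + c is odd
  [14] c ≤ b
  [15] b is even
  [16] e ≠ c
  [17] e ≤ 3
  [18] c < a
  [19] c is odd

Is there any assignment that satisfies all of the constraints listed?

Satisfiable

One satisfying assignment is a = 4, b = 4, c = 3, d = 3, e = 0.
For the less obvious constraints — constraint 3: a - b = 0; constraint 4: c - a = -1; constraint 7: a + c = 7 — and the others hold by inspection.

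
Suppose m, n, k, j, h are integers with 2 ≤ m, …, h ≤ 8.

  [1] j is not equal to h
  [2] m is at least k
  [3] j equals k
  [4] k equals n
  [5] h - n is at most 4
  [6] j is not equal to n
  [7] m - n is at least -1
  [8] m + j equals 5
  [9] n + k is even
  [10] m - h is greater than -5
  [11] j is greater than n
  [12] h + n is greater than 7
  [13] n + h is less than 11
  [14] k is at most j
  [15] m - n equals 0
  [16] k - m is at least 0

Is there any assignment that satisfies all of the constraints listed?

From constraints 3 and 4, j = k = n, so j = n. But constraint 6 says j ≠ n. Contradiction.

Unsatisfiable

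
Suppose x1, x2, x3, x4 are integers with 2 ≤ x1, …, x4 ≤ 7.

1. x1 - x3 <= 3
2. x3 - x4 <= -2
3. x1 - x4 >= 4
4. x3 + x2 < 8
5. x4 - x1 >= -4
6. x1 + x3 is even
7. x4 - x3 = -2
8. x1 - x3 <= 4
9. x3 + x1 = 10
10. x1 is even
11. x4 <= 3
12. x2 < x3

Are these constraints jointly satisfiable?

Constraints 2, 3, and 8 give x4 − x3 ≥ 2, x3 − x1 ≥ -4, x1 − x4 ≥ 4.
Adding all 3 inequalities: the left sides telescope to 0, and the right sides sum to 2 + (-4) + 4 = 2. So 0 ≥ 2, which is false.

Unsatisfiable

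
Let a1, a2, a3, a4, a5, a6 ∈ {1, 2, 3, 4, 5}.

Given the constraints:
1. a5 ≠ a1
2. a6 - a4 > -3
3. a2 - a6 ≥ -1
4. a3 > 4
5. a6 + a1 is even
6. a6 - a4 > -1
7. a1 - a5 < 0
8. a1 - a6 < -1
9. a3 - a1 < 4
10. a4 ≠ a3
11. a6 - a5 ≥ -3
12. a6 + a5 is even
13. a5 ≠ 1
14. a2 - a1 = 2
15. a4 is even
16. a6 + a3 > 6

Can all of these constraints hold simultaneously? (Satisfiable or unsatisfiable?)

Try a1 = 2, a2 = 4, a3 = 5, a4 = 4, a5 = 4, a6 = 4.
Check constraint 2: a6 - a4 = 0; constraint 3: a2 - a6 = 0; constraint 6: a6 - a4 = 0. The remaining constraints are straightforward to verify.

Satisfiable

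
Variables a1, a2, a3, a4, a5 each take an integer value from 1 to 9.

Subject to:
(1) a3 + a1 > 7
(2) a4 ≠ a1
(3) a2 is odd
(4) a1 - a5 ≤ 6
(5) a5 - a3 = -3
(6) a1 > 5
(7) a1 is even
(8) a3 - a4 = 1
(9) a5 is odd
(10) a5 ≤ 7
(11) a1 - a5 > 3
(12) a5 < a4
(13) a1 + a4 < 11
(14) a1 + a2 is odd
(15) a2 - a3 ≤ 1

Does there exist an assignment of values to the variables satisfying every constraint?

Satisfiable

The assignment a1 = 6, a2 = 5, a3 = 4, a4 = 3, a5 = 1 works:
  constraint 1 holds since a3 + a1 = 10.
  constraint 4 holds since a1 - a5 = 5.
The rest check out directly.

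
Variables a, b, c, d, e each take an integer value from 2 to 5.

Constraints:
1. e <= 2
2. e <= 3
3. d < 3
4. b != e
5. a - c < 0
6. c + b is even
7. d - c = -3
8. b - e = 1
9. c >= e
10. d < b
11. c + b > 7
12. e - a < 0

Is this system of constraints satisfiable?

Satisfiable

One satisfying assignment is a = 3, b = 3, c = 5, d = 2, e = 2.
For the less obvious constraints — constraint 5: a - c = -2; constraint 7: d - c = -3; constraint 8: b - e = 1 — and the others hold by inspection.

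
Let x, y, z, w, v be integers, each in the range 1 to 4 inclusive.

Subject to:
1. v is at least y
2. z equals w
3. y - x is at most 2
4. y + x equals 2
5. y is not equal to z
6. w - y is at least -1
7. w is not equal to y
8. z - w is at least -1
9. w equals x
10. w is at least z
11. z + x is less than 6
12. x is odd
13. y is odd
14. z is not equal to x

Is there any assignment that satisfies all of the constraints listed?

Unsatisfiable

From constraints 2 and 9, z = w = x, so z = x. But constraint 14 says z ≠ x. Contradiction.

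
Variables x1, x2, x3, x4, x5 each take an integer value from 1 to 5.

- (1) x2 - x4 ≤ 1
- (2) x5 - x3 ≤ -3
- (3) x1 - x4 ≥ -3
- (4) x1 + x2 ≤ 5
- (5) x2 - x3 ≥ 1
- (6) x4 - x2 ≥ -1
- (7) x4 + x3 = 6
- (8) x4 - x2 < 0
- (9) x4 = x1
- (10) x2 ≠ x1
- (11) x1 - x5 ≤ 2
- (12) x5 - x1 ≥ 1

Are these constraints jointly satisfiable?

Constraints 2, 3, 5, 6, and 12 give x5 − x1 ≥ 1, x1 − x4 ≥ -3, x4 − x2 ≥ -1, x2 − x3 ≥ 1, x3 − x5 ≥ 3.
Adding all 5 inequalities: the left sides telescope to 0, and the right sides sum to 1 + (-3) + (-1) + 1 + 3 = 1. So 0 ≥ 1, which is false.

Unsatisfiable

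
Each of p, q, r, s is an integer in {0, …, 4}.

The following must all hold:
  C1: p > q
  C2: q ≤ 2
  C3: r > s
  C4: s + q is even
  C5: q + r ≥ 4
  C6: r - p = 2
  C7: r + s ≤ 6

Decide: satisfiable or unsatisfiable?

Satisfiable

The assignment p = 2, q = 1, r = 4, s = 1 works:
  constraint 5 holds since q + r = 5.
  constraint 6 holds since r - p = 2.
The rest check out directly.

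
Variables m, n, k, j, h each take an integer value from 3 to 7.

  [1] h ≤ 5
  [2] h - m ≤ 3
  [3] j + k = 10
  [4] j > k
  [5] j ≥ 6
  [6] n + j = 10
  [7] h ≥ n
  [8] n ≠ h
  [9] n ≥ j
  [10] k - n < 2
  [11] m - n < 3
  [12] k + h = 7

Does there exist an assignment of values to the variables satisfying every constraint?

From constraints 5 and 9: n ≥ j and j ≥ 6, so n ≥ 6. From constraints 1 and 7: n ≤ h and h ≤ 5, so n ≤ 5. But 5 < 6, so no value of n works.

Unsatisfiable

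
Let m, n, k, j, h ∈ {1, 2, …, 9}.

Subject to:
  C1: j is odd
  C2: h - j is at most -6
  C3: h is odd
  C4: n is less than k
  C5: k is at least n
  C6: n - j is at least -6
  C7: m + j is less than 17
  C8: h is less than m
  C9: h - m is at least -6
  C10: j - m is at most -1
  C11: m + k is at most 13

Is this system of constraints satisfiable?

Constraints 2, 9, and 10 give j − h ≥ 6, h − m ≥ -6, m − j ≥ 1.
Adding all 3 inequalities: the left sides telescope to 0, and the right sides sum to 6 + (-6) + 1 = 1. So 0 ≥ 1, which is false.

Unsatisfiable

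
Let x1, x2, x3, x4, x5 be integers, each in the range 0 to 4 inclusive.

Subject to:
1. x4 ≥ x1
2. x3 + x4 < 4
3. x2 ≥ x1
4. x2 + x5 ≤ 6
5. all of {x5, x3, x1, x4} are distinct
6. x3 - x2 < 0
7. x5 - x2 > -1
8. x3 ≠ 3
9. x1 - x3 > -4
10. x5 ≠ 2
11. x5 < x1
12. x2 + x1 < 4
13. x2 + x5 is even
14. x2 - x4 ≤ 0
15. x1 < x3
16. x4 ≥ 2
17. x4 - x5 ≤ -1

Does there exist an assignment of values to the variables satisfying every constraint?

Unsatisfiable

Constraints 6, 11, 14, 15, and 17 give x4 < x5, x5 < x1, x1 < x3, x3 < x2, x2 ≤ x4. Chaining: x4 < x5 < x1 < x3 < x2 ≤ x4, which forces x4 < x4 — impossible.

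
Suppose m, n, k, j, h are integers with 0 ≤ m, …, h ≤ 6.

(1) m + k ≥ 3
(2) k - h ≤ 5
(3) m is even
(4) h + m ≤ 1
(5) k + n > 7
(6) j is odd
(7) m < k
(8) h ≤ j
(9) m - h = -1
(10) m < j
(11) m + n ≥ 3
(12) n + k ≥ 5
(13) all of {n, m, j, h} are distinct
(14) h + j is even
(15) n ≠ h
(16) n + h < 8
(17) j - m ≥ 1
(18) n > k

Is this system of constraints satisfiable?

Satisfiable

Setting (m, n, k, j, h) = (0, 5, 3, 3, 1) satisfies everything: constraint 1: m + k = 3; constraint 2: k - h = 2, and the others follow.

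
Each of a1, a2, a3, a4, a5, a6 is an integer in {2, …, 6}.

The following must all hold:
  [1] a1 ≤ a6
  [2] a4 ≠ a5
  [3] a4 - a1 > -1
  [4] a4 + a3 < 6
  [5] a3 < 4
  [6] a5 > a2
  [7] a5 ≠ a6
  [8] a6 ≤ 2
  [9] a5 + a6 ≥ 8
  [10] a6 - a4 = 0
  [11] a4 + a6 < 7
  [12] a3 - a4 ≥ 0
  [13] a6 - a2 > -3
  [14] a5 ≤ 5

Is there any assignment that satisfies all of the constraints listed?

From constraint 14: a5 ≤ 5. From constraint 8: a6 ≤ 2. Hence a5 + a6 ≤ 7. But constraint 9 requires a5 + a6 ≥ 8, and 8 > 7. Contradiction.

Unsatisfiable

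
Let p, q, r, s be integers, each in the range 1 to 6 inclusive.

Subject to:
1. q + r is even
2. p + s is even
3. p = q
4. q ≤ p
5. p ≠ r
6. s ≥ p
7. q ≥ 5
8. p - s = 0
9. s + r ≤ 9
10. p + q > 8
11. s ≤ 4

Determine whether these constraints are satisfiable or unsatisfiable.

From constraints 4 and 7: p ≥ q and q ≥ 5, so p ≥ 5. From constraints 6 and 11: p ≤ s and s ≤ 4, so p ≤ 4. But 4 < 5, so no value of p works.

Unsatisfiable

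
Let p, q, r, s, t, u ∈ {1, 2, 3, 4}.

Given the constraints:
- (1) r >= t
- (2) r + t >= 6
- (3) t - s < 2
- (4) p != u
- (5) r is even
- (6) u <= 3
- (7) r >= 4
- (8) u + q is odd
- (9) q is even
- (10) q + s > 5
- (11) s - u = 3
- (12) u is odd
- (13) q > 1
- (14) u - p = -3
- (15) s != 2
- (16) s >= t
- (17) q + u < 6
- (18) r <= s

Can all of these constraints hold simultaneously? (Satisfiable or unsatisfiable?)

The assignment p = 4, q = 4, r = 4, s = 4, t = 3, u = 1 works:
  constraint 2 holds since r + t = 7.
  constraint 3 holds since t - s = -1.
  constraint 10 holds since q + s = 8.
The rest check out directly.

Satisfiable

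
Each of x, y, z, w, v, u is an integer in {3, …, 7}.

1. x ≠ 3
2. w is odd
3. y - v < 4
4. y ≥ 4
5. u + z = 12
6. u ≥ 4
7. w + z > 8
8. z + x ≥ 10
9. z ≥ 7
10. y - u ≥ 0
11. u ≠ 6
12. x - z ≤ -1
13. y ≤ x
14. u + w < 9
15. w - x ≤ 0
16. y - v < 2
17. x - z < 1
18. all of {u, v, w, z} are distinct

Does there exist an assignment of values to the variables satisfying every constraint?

Satisfiable

The assignment x = 5, y = 5, z = 7, w = 3, v = 4, u = 5 works:
  constraint 3 holds since y - v = 1.
  constraint 5 holds since u + z = 12.
The rest check out directly.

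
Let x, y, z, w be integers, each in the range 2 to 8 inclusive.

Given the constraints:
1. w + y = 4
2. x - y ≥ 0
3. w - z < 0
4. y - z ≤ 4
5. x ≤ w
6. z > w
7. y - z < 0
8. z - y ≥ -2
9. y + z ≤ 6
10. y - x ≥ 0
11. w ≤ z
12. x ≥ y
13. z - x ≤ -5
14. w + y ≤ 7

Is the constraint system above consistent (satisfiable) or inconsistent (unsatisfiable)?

Constraints 4, 10, and 13 give x − z ≥ 5, z − y ≥ -4, y − x ≥ 0.
Adding all 3 inequalities: the left sides telescope to 0, and the right sides sum to 5 + (-4) + 0 = 1. So 0 ≥ 1, which is false.

Unsatisfiable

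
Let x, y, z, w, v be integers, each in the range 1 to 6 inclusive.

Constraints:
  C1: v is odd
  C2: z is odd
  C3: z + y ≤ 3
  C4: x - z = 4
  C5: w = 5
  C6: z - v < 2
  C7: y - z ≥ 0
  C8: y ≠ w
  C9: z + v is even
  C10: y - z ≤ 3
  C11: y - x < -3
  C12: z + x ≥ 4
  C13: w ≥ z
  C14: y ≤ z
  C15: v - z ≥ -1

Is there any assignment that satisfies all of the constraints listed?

Satisfiable

The assignment x = 5, y = 1, z = 1, w = 5, v = 1 works:
  constraint 3 holds since z + y = 2.
  constraint 4 holds since x - z = 4.
The rest check out directly.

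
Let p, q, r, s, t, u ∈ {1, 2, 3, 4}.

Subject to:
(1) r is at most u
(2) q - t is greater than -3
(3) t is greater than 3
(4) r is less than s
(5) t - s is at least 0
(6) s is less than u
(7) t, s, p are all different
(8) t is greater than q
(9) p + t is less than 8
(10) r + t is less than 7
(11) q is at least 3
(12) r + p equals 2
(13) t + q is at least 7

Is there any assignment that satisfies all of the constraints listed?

Setting (p, q, r, s, t, u) = (1, 3, 1, 2, 4, 4) satisfies everything: constraint 2: q - t = -1; constraint 5: t - s = 2, and the others follow.

Satisfiable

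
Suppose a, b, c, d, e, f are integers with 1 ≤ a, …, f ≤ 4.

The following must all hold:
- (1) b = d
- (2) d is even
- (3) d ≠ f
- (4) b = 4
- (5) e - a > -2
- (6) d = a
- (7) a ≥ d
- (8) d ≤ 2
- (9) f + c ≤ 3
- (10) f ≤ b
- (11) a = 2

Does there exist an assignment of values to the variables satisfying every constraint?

Unsatisfiable

Constraint 4 fixes b = 4 and constraint 11 fixes a = 2. Constraints 1 and 6 give b = d = a, so b = a. But 4 ≠ 2 — contradiction.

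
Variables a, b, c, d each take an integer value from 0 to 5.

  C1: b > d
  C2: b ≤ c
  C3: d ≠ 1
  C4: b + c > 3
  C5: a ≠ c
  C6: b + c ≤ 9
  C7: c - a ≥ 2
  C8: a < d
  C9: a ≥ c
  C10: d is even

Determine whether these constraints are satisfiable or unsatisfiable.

Constraints 1, 2, 8, and 9 give a < d, d < b, b ≤ c, c ≤ a. Chaining: a < d < b ≤ c ≤ a, which forces a < a — impossible.

Unsatisfiable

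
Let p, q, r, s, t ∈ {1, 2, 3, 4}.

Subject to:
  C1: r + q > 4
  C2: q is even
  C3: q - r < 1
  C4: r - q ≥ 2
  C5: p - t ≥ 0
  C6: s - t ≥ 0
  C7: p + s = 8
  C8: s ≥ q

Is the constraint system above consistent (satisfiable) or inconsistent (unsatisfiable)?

Setting (p, q, r, s, t) = (4, 2, 4, 4, 3) satisfies everything: constraint 1: r + q = 6; constraint 3: q - r = -2, and the others follow.

Satisfiable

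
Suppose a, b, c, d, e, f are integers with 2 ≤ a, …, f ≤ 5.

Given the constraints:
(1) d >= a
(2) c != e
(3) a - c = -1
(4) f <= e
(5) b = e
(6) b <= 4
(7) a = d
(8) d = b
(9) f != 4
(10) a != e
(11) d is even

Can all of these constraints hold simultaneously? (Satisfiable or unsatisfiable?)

From constraints 5, 7, and 8, a = d = b = e, so a = e. But constraint 10 says a ≠ e. Contradiction.

Unsatisfiable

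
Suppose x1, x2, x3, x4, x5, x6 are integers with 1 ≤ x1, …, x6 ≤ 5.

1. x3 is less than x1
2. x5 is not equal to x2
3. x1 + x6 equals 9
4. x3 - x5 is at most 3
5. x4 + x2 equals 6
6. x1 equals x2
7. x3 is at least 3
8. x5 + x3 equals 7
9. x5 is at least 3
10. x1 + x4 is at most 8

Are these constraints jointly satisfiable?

Satisfiable

Try x1 = 5, x2 = 5, x3 = 4, x4 = 1, x5 = 3, x6 = 4.
Check constraint 3: x1 + x6 = 9; constraint 4: x3 - x5 = 1; constraint 5: x4 + x2 = 6. The remaining constraints are straightforward to verify.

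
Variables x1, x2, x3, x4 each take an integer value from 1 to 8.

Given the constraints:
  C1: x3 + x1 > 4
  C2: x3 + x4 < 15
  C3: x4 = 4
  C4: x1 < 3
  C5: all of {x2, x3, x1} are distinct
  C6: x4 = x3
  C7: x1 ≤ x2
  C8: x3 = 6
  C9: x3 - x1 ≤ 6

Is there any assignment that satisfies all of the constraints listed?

Unsatisfiable

Constraint 3 fixes x4 = 4 and constraint 8 fixes x3 = 6, but constraint 6 requires x4 = x3. Since 4 ≠ 6, contradiction.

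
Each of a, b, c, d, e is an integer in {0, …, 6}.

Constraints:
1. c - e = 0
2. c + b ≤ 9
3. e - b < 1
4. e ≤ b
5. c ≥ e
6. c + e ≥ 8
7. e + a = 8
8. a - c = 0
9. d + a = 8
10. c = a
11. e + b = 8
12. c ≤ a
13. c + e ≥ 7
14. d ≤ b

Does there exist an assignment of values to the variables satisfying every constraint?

Satisfiable

Take a = 4, b = 4, c = 4, d = 4, e = 4. Then constraint 1: c - e = 0; constraint 2: c + b = 8, and every other listed constraint is also met.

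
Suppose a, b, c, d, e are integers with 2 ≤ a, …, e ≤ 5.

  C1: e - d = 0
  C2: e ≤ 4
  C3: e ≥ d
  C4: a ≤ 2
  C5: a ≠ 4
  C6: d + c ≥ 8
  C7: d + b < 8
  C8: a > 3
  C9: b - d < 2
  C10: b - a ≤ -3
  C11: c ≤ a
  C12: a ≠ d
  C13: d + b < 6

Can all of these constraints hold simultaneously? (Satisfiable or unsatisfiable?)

From constraints 2 and 3: d ≤ e ≤ 4. From constraints 4 and 11: c ≤ a ≤ 2. Hence d + c ≤ 6. But constraint 6 requires d + c ≥ 8, and 8 > 6. Contradiction.

Unsatisfiable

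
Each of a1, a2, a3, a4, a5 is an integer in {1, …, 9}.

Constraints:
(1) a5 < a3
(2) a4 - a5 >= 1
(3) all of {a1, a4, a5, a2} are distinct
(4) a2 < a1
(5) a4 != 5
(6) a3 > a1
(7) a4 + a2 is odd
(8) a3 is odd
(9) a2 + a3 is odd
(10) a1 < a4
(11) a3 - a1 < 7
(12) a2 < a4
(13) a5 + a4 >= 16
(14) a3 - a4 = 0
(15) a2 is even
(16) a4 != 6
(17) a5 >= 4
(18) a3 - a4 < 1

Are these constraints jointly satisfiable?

Satisfiable

The assignment a1 = 5, a2 = 2, a3 = 9, a4 = 9, a5 = 8 works:
  constraint 2 holds since a4 - a5 = 1.
  constraint 11 holds since a3 - a1 = 4.
The rest check out directly.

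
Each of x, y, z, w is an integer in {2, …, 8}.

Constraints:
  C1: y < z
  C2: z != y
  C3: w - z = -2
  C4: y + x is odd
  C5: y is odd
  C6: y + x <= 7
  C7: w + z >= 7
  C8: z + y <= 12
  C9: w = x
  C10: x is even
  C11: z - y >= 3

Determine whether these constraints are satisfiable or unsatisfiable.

Try x = 4, y = 3, z = 6, w = 4.
Check constraint 3: w - z = -2; constraint 6: y + x = 7; constraint 7: w + z = 10. The remaining constraints are straightforward to verify.

Satisfiable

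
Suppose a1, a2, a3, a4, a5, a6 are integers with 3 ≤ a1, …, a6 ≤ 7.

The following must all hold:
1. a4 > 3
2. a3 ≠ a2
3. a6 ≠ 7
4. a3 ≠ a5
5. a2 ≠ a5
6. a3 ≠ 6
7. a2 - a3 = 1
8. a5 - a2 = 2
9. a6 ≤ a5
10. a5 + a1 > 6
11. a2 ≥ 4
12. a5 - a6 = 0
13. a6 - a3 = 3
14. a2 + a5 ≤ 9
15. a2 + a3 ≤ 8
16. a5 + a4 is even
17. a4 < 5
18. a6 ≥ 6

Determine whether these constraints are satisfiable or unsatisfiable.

From constraint 11: a2 ≥ 4. From constraints 9 and 18: a5 ≥ a6 ≥ 6. Hence a2 + a5 ≥ 10. But constraint 14 requires a2 + a5 ≤ 9, and 9 < 10. Contradiction.

Unsatisfiable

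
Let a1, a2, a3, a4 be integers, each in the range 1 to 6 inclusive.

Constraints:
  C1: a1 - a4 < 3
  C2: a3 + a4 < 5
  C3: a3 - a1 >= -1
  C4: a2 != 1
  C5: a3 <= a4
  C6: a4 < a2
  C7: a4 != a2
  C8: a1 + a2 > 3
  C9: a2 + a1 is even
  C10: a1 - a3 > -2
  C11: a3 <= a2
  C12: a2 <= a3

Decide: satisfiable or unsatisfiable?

Unsatisfiable

Constraints 5, 6, and 12 give a4 < a2, a2 ≤ a3, a3 ≤ a4. Chaining: a4 < a2 ≤ a3 ≤ a4, which forces a4 < a4 — impossible.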